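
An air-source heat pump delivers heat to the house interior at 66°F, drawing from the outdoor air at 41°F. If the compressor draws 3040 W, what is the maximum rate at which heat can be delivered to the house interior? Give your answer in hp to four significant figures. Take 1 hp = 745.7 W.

85.72 hp

In absolute terms T_C = 278.15 K and T_H = 292.04 K, so ΔT = 13.89 K.
COP_Carnot = T_H/ΔT = 292.04/13.89 = 21.03.
Q̇_max = COP_Carnot × Ẇ = 21.03 × 3040 W = 63920 W = 85.72 hp.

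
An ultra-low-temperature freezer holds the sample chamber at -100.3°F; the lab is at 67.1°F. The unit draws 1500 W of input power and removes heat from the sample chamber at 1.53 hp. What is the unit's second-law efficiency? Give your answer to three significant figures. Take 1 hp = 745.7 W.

0.354

Converting, Q̇_C = 1.530 hp = 1141 W, so COP_actual = Q̇_C/Ẇ = 1141/1500 = 0.7606.
In absolute terms T_C = 199.65 K and T_H = 292.65 K, so ΔT = 93.00 K.
COP_Carnot = T_C/ΔT = 199.65/93.00 = 2.147.
η_II = COP_actual/COP_Carnot = 0.7606/2.147 = 0.3543.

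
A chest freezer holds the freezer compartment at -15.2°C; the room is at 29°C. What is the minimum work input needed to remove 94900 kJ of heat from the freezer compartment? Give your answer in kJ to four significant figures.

In absolute terms T_C = 257.95 K and T_H = 302.15 K, so ΔT = 44.20 K.
The reversible limit is COP_R = T_C/ΔT = 5.836, so W_min = Q_C/COP = Q_C·ΔT/T_C.
W_min = 94900 × 44.20/257.95 = 16260 kJ.

16260 kJ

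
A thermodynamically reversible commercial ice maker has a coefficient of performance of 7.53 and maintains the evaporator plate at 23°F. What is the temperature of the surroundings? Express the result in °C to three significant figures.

COP_R = T_C/(T_H − T_C) gives T_H − T_C = T_C/COP.
With T_C = 268.15 K, T_H = 268.15 × (1 + 1/7.53) = 303.76 K.
Converting, 303.76 K = 30.61°C.

30.6 °C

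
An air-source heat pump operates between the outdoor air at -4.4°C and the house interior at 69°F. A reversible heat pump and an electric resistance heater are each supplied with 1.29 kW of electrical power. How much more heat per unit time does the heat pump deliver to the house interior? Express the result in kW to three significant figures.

13.9 kW

In absolute terms T_C = 268.75 K and T_H = 293.71 K, so ΔT = 24.96 K.
COP_Carnot = T_H/ΔT = 293.71/24.96 = 11.77.
The heat pump delivers Q̇_H = COP × Ẇ = 15.18 kW; the resistance heater delivers Ẇ = 1.290 kW.
Extra = (COP − 1)·Ẇ = 13.89 kW.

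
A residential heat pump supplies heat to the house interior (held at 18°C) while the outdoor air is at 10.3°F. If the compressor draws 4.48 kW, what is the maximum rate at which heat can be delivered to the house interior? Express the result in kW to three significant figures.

In absolute terms T_C = 261.09 K and T_H = 291.15 K, so ΔT = 30.06 K.
COP_Carnot = T_H/ΔT = 291.15/30.06 = 9.687.
Q̇_max = COP_Carnot × Ẇ = 9.687 × 4.480 kW = 43.40 kW.

43.4 kW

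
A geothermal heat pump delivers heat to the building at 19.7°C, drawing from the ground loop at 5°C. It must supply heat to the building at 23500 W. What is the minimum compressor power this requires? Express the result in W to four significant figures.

1180 W

In absolute terms T_C = 278.15 K and T_H = 292.85 K, so ΔT = 14.70 K.
COP_Carnot = T_H/ΔT = 292.85/14.70 = 19.92.
Ẇ_min = Q̇/COP_Carnot = 23500/19.92 = 1180 W.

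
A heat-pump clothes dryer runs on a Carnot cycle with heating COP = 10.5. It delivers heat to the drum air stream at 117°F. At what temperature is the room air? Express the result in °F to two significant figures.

62 °F

COP_HP = T_H/(T_H − T_C) gives T_H − T_C = T_H/COP.
With T_H = 320.37 K, T_C = 320.37 × (1 − 1/10.5) = 289.86 K.
Converting, 289.86 K = 62.08°F.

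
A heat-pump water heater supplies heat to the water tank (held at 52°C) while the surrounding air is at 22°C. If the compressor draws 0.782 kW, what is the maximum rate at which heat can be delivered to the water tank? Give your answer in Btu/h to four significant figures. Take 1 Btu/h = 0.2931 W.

28920 Btu/h

In absolute terms T_C = 295.15 K and T_H = 325.15 K, so ΔT = 30.00 K.
COP_Carnot = T_H/ΔT = 325.15/30.00 = 10.84.
Q̇_max = COP_Carnot × Ẇ = 10.84 × 0.7820 kW = 8.476 kW = 28920 Btu/h.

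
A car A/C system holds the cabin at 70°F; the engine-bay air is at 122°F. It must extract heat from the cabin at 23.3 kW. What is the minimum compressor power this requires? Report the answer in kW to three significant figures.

In absolute terms T_C = 294.26 K and T_H = 323.15 K, so ΔT = 28.89 K.
COP_Carnot = T_C/ΔT = 294.26/28.89 = 10.19.
Ẇ_min = Q̇/COP_Carnot = 23.30/10.19 = 2.287 kW.

2.29 kW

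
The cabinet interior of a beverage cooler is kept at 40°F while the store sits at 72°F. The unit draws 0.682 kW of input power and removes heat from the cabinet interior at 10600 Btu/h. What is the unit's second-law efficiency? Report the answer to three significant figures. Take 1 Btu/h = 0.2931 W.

Converting, Q̇_C = 10600 Btu/h = 3.107 kW, so COP_actual = Q̇_C/Ẇ = 3.107/0.6820 = 4.556.
In absolute terms T_C = 277.59 K and T_H = 295.37 K, so ΔT = 17.78 K.
COP_Carnot = T_C/ΔT = 277.59/17.78 = 15.61.
η_II = COP_actual/COP_Carnot = 4.556/15.61 = 0.2917.

0.292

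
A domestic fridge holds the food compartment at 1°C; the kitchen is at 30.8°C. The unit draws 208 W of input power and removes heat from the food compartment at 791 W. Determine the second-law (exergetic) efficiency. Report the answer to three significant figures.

COP_actual = Q̇_C/Ẇ = 791.0/208.0 = 3.803.
In absolute terms T_C = 274.15 K and T_H = 303.95 K, so ΔT = 29.80 K.
COP_Carnot = T_C/ΔT = 274.15/29.80 = 9.200.
η_II = COP_actual/COP_Carnot = 3.803/9.200 = 0.4134.

0.413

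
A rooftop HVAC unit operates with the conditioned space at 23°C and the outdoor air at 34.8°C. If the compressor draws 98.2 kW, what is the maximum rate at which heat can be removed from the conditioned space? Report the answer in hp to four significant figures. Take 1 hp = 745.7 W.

In absolute terms T_C = 296.15 K and T_H = 307.95 K, so ΔT = 11.80 K.
COP_Carnot = T_C/ΔT = 296.15/11.80 = 25.10.
Q̇_max = COP_Carnot × Ẇ = 25.10 × 98.20 kW = 2465 kW = 3305 hp.

3305 hp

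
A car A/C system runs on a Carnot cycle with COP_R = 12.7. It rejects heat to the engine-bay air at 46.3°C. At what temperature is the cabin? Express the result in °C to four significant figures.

For a Carnot refrigerator COP_R = T_C/(T_H − T_C), so T_C = COP·T_H/(1 + COP).
With T_H = 319.45 K, T_C = 12.7 × 319.45/13.70 = 296.13 K.
Converting, 296.13 K = 22.98°C.

22.98 °C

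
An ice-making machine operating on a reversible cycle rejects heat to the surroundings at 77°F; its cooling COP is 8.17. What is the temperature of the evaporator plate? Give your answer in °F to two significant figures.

For a Carnot refrigerator COP_R = T_C/(T_H − T_C), so T_C = COP·T_H/(1 + COP).
With T_H = 298.15 K, T_C = 8.17 × 298.15/9.170 = 265.64 K.
Converting, 265.64 K = 18.48°F.

18 °F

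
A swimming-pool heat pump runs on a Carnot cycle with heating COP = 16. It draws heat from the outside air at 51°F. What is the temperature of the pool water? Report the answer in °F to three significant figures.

COP_HP = T_H/(T_H − T_C) rearranges to T_H = COP·T_C/(COP − 1).
With T_C = 283.71 K, T_H = 16 × 283.71/15.00 = 302.62 K.
Converting, 302.62 K = 85.04°F.

85.0 °F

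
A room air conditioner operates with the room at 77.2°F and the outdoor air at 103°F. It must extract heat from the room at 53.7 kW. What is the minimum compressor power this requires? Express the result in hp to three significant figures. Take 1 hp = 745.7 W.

3.46 hp

In absolute terms T_C = 298.26 K and T_H = 312.59 K, so ΔT = 14.33 K.
COP_Carnot = T_C/ΔT = 298.26/14.33 = 20.81.
Ẇ_min = Q̇/COP_Carnot = 53.70/20.81 = 2.581 kW = 3.461 hp.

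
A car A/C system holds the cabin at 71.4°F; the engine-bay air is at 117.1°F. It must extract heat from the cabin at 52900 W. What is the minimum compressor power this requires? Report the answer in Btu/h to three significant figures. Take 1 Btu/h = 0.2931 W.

15500 Btu/h

In absolute terms T_C = 295.04 K and T_H = 320.43 K, so ΔT = 25.39 K.
COP_Carnot = T_C/ΔT = 295.04/25.39 = 11.62.
Ẇ_min = Q̇/COP_Carnot = 52900/11.62 = 4552 W = 15530 Btu/h.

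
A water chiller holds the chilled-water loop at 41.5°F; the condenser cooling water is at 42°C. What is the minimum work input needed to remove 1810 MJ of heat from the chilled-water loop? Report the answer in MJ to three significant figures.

239 MJ

In absolute terms T_C = 278.43 K and T_H = 315.15 K, so ΔT = 36.72 K.
The reversible limit is COP_R = T_C/ΔT = 7.582, so W_min = Q_C/COP = Q_C·ΔT/T_C.
W_min = 1810 × 36.72/278.43 = 238.7 MJ.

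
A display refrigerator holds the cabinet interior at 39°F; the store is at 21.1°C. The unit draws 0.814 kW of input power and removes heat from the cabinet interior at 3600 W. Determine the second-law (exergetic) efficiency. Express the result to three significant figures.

0.275

Converting, Q̇_C = 3600 W = 3.600 kW, so COP_actual = Q̇_C/Ẇ = 3.600/0.8140 = 4.423.
In absolute terms T_C = 277.04 K and T_H = 294.25 K, so ΔT = 17.21 K.
COP_Carnot = T_C/ΔT = 277.04/17.21 = 16.10.
η_II = COP_actual/COP_Carnot = 4.423/16.10 = 0.2748.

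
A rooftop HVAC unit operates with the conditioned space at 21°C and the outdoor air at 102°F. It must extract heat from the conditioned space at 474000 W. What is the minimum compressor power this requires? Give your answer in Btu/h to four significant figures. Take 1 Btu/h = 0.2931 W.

98350 Btu/h

In absolute terms T_C = 294.15 K and T_H = 312.04 K, so ΔT = 17.89 K.
COP_Carnot = T_C/ΔT = 294.15/17.89 = 16.44.
Ẇ_min = Q̇/COP_Carnot = 474000/16.44 = 28830 W = 98350 Btu/h.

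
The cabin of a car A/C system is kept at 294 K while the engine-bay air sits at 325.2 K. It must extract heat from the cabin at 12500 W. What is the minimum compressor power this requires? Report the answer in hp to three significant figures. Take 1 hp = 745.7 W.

1.78 hp

The reservoir spacing is ΔT = 325.2 − 294 = 31.20 K.
COP_Carnot = T_C/ΔT = 294.00/31.20 = 9.423.
Ẇ_min = Q̇/COP_Carnot = 12500/9.423 = 1327 W = 1.779 hp.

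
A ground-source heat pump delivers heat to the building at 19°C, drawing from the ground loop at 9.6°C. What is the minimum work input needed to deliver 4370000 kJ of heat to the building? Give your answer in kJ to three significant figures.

141000 kJ

In absolute terms T_C = 282.75 K and T_H = 292.15 K, so ΔT = 9.400 K.
The reversible limit is COP_HP = T_H/ΔT = 31.08, so W_min = Q_H/COP = Q_H·ΔT/T_H.
W_min = 4370000 × 9.400/292.15 = 140600 kJ.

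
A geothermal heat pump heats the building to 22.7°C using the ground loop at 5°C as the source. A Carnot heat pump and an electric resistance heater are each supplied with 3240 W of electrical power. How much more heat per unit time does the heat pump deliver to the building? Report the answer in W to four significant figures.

50920 W

In absolute terms T_C = 278.15 K and T_H = 295.85 K, so ΔT = 17.70 K.
COP_Carnot = T_H/ΔT = 295.85/17.70 = 16.71.
The heat pump delivers Q̇_H = COP × Ẇ = 54160 W; the resistance heater delivers Ẇ = 3240 W.
Extra = (COP − 1)·Ẇ = 50920 W.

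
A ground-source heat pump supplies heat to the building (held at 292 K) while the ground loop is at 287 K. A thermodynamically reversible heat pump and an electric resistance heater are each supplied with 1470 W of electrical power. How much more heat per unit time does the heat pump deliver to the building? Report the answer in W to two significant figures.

84000 W

The reservoir spacing is ΔT = 292 − 287 = 5.000 K.
COP_Carnot = T_H/ΔT = 292.00/5.000 = 58.40.
The heat pump delivers Q̇_H = COP × Ẇ = 85850 W; the resistance heater delivers Ẇ = 1470 W.
Extra = (COP − 1)·Ẇ = 84380 W.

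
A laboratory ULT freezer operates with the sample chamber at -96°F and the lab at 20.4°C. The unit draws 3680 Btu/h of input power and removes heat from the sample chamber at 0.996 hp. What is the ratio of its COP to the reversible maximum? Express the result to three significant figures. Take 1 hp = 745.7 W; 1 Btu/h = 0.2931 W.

Converting, Q̇_C = 0.9960 hp = 2534 Btu/h, so COP_actual = Q̇_C/Ẇ = 2534/3680 = 0.6886.
In absolute terms T_C = 202.04 K and T_H = 293.55 K, so ΔT = 91.51 K.
COP_Carnot = T_C/ΔT = 202.04/91.51 = 2.208.
η_II = COP_actual/COP_Carnot = 0.6886/2.208 = 0.3119.

0.312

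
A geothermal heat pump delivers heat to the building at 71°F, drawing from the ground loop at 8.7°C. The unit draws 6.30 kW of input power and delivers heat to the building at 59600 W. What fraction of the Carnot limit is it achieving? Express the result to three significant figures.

0.416

Converting, Q̇_H = 59600 W = 59.60 kW, so COP_actual = Q̇_H/Ẇ = 59.60/6.300 = 9.460.
In absolute terms T_C = 281.85 K and T_H = 294.82 K, so ΔT = 12.97 K.
COP_Carnot = T_H/ΔT = 294.82/12.97 = 22.74.
η_II = COP_actual/COP_Carnot = 9.460/22.74 = 0.4161.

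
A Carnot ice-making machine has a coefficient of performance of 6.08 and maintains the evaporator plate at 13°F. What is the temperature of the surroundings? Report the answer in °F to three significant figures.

90.7 °F

COP_R = T_C/(T_H − T_C) gives T_H − T_C = T_C/COP.
With T_C = 262.59 K, T_H = 262.59 × (1 + 1/6.08) = 305.78 K.
Converting, 305.78 K = 90.74°F.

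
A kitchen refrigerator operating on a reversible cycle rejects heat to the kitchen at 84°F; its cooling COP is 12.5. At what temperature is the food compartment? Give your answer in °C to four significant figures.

For a Carnot refrigerator COP_R = T_C/(T_H − T_C), so T_C = COP·T_H/(1 + COP).
With T_H = 302.04 K, T_C = 12.5 × 302.04/13.50 = 279.67 K.
Converting, 279.67 K = 6.52°C.

6.516 °C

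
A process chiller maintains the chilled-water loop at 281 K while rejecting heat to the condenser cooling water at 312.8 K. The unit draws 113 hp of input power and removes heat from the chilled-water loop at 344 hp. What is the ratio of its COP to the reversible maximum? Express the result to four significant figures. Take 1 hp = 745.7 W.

COP_actual = Q̇_C/Ẇ = 344.0/113.0 = 3.044.
The reservoir spacing is ΔT = 312.8 − 281 = 31.80 K.
COP_Carnot = T_C/ΔT = 281.00/31.80 = 8.836.
η_II = COP_actual/COP_Carnot = 3.044/8.836 = 0.3445.

0.3445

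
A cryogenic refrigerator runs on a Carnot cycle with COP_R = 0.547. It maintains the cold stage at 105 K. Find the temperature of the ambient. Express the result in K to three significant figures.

297 K

COP_R = T_C/(T_H − T_C) gives T_H − T_C = T_C/COP.
With T_C = 105.00 K, T_H = 105.00 × (1 + 1/0.547) = 296.96 K.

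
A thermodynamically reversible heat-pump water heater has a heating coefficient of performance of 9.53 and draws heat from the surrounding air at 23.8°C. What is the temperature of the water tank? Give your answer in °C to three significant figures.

58.6 °C

COP_HP = T_H/(T_H − T_C) rearranges to T_H = COP·T_C/(COP − 1).
With T_C = 296.95 K, T_H = 9.53 × 296.95/8.530 = 331.76 K.
Converting, 331.76 K = 58.61°C.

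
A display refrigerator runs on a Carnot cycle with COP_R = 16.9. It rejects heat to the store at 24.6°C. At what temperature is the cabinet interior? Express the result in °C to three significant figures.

For a Carnot refrigerator COP_R = T_C/(T_H − T_C), so T_C = COP·T_H/(1 + COP).
With T_H = 297.75 K, T_C = 16.9 × 297.75/17.90 = 281.12 K.
Converting, 281.12 K = 7.97°C.

7.97 °C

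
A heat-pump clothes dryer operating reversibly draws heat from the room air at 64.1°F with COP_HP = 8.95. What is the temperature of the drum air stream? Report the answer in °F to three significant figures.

130 °F

COP_HP = T_H/(T_H − T_C) rearranges to T_H = COP·T_C/(COP − 1).
With T_C = 290.98 K, T_H = 8.95 × 290.98/7.950 = 327.59 K.
Converting, 327.59 K = 129.98°F.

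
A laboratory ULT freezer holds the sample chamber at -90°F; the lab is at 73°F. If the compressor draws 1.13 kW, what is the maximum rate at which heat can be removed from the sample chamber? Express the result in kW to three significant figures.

In absolute terms T_C = 205.37 K and T_H = 295.93 K, so ΔT = 90.56 K.
COP_Carnot = T_C/ΔT = 205.37/90.56 = 2.268.
Q̇_max = COP_Carnot × Ẇ = 2.268 × 1.130 kW = 2.563 kW.

2.56 kW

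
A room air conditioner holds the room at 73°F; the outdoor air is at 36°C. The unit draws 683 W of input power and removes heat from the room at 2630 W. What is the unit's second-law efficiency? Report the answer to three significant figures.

0.172

COP_actual = Q̇_C/Ẇ = 2630/683.0 = 3.851.
In absolute terms T_C = 295.93 K and T_H = 309.15 K, so ΔT = 13.22 K.
COP_Carnot = T_C/ΔT = 295.93/13.22 = 22.38.
η_II = COP_actual/COP_Carnot = 3.851/22.38 = 0.1720.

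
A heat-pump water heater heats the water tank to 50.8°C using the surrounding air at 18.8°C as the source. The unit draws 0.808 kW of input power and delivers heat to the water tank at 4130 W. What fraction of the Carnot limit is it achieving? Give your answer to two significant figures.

Converting, Q̇_H = 4130 W = 4.130 kW, so COP_actual = Q̇_H/Ẇ = 4.130/0.8080 = 5.111.
In absolute terms T_C = 291.95 K and T_H = 323.95 K, so ΔT = 32.00 K.
COP_Carnot = T_H/ΔT = 323.95/32.00 = 10.12.
η_II = COP_actual/COP_Carnot = 5.111/10.12 = 0.5049.

0.50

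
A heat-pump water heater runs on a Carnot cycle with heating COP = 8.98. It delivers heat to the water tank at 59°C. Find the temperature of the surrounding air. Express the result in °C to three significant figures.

COP_HP = T_H/(T_H − T_C) gives T_H − T_C = T_H/COP.
With T_H = 332.15 K, T_C = 332.15 × (1 − 1/8.98) = 295.16 K.
Converting, 295.16 K = 22.01°C.

22.0 °C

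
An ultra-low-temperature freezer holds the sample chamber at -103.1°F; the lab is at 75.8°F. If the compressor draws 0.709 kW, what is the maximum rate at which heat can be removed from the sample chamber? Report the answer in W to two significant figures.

1400 W

In absolute terms T_C = 198.09 K and T_H = 297.48 K, so ΔT = 99.39 K.
COP_Carnot = T_C/ΔT = 198.09/99.39 = 1.993.
Q̇_max = COP_Carnot × Ẇ = 1.993 × 0.7090 kW = 1.413 kW = 1413 W.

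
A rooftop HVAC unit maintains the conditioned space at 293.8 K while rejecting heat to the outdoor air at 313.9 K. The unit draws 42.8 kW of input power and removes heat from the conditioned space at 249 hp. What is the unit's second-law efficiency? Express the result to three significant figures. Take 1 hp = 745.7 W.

0.297

Converting, Q̇_C = 249.0 hp = 185.7 kW, so COP_actual = Q̇_C/Ẇ = 185.7/42.80 = 4.338.
The reservoir spacing is ΔT = 313.9 − 293.8 = 20.10 K.
COP_Carnot = T_C/ΔT = 293.80/20.10 = 14.62.
η_II = COP_actual/COP_Carnot = 4.338/14.62 = 0.2968.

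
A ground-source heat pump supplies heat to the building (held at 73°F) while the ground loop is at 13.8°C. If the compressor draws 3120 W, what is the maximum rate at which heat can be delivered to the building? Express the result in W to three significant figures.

103000 W

In absolute terms T_C = 286.95 K and T_H = 295.93 K, so ΔT = 8.978 K.
COP_Carnot = T_H/ΔT = 295.93/8.978 = 32.96.
Q̇_max = COP_Carnot × Ẇ = 32.96 × 3120 W = 102800 W.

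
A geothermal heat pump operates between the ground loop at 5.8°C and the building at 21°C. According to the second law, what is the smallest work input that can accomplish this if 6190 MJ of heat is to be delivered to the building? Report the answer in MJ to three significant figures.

320 MJ

In absolute terms T_C = 278.95 K and T_H = 294.15 K, so ΔT = 15.20 K.
The reversible limit is COP_HP = T_H/ΔT = 19.35, so W_min = Q_H/COP = Q_H·ΔT/T_H.
W_min = 6190 × 15.20/294.15 = 319.9 MJ.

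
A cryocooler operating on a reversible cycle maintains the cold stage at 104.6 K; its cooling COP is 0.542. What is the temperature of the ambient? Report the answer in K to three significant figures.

COP_R = T_C/(T_H − T_C) gives T_H − T_C = T_C/COP.
With T_C = 104.60 K, T_H = 104.60 × (1 + 1/0.542) = 297.59 K.

298 K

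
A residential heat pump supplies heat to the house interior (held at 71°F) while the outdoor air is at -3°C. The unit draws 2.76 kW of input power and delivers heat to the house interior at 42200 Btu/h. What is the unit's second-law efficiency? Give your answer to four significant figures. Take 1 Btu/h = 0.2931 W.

0.3750

Converting, Q̇_H = 42200 Btu/h = 12.37 kW, so COP_actual = Q̇_H/Ẇ = 12.37/2.760 = 4.481.
In absolute terms T_C = 270.15 K and T_H = 294.82 K, so ΔT = 24.67 K.
COP_Carnot = T_H/ΔT = 294.82/24.67 = 11.95.
η_II = COP_actual/COP_Carnot = 4.481/11.95 = 0.3750.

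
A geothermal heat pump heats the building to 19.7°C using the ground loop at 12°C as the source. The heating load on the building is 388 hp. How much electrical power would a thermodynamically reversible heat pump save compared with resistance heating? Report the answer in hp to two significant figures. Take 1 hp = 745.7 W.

380 hp

In absolute terms T_C = 285.15 K and T_H = 292.85 K, so ΔT = 7.700 K.
COP_Carnot = T_H/ΔT = 292.85/7.700 = 38.03.
Resistance heating needs Ẇ_res = Q̇_H = 388.0 hp; the reversible heat pump needs only Ẇ_hp = Q̇_H/COP = 10.20 hp.
Saving = 388.0 − 10.20 = 377.8 hp.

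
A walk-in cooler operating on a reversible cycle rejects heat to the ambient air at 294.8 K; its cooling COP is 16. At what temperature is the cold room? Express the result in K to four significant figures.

For a Carnot refrigerator COP_R = T_C/(T_H − T_C), so T_C = COP·T_H/(1 + COP).
With T_H = 294.80 K, T_C = 16 × 294.80/17.00 = 277.46 K.

277.5 K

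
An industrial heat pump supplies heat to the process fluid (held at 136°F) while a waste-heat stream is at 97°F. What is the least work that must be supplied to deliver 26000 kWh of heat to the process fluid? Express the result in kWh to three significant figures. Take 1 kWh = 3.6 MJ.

1700 kWh

In absolute terms T_C = 309.26 K and T_H = 330.93 K, so ΔT = 21.67 K.
The reversible limit is COP_HP = T_H/ΔT = 15.27, so W_min = Q_H/COP = Q_H·ΔT/T_H.
W_min = 26000 × 21.67/330.93 = 1702 kWh.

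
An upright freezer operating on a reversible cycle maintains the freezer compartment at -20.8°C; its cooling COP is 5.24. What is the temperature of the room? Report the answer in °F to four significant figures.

81.25 °F

COP_R = T_C/(T_H − T_C) gives T_H − T_C = T_C/COP.
With T_C = 252.35 K, T_H = 252.35 × (1 + 1/5.24) = 300.51 K.
Converting, 300.51 K = 81.25°F.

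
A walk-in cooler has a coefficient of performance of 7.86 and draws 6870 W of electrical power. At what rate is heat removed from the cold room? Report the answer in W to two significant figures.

Q̇_C = COP × Ẇ = 7.86 × 6870 = 54000 W.

54000 W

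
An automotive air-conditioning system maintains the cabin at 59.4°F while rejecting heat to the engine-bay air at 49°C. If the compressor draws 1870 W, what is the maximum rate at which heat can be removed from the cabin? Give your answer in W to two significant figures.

16000 W

In absolute terms T_C = 288.37 K and T_H = 322.15 K, so ΔT = 33.78 K.
COP_Carnot = T_C/ΔT = 288.37/33.78 = 8.537.
Q̇_max = COP_Carnot × Ẇ = 8.537 × 1870 W = 15960 W.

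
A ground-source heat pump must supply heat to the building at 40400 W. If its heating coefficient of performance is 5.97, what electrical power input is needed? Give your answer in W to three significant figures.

Ẇ = Q̇_H/COP_HP = 40400/5.97 = 6767 W.

6770 W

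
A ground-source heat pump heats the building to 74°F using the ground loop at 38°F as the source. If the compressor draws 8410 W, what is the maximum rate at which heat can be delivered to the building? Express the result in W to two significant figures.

In absolute terms T_C = 276.48 K and T_H = 296.48 K, so ΔT = 20.00 K.
COP_Carnot = T_H/ΔT = 296.48/20.00 = 14.82.
Q̇_max = COP_Carnot × Ẇ = 14.82 × 8410 W = 124700 W.

120000 W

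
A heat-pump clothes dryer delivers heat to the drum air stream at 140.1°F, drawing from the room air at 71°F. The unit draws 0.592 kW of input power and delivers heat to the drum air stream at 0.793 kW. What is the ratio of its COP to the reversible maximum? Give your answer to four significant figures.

0.1543

COP_actual = Q̇_H/Ẇ = 0.7930/0.5920 = 1.340.
In absolute terms T_C = 294.82 K and T_H = 333.21 K, so ΔT = 38.39 K.
COP_Carnot = T_H/ΔT = 333.21/38.39 = 8.680.
η_II = COP_actual/COP_Carnot = 1.340/8.680 = 0.1543.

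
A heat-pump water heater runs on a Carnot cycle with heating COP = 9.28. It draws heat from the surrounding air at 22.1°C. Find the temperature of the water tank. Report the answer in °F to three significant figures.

136 °F

COP_HP = T_H/(T_H − T_C) rearranges to T_H = COP·T_C/(COP − 1).
With T_C = 295.25 K, T_H = 9.28 × 295.25/8.280 = 330.91 K.
Converting, 330.91 K = 135.96°F.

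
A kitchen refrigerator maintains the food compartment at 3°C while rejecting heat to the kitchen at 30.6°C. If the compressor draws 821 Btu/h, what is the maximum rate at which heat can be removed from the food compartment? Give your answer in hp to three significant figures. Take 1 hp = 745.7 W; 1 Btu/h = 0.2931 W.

In absolute terms T_C = 276.15 K and T_H = 303.75 K, so ΔT = 27.60 K.
COP_Carnot = T_C/ΔT = 276.15/27.60 = 10.01.
Q̇_max = COP_Carnot × Ẇ = 10.01 × 821.0 Btu/h = 8214 Btu/h = 3.229 hp.

3.23 hp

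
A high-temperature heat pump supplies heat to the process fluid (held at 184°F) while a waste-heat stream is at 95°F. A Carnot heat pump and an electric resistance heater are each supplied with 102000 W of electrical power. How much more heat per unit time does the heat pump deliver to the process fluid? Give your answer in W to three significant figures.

636000 W

In absolute terms T_C = 308.15 K and T_H = 357.59 K, so ΔT = 49.44 K.
COP_Carnot = T_H/ΔT = 357.59/49.44 = 7.232.
The heat pump delivers Q̇_H = COP × Ẇ = 737700 W; the resistance heater delivers Ẇ = 102000 W.
Extra = (COP − 1)·Ẇ = 635700 W.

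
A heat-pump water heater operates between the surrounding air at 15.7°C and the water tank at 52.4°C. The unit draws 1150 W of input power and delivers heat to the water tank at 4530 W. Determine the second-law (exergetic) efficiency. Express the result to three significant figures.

COP_actual = Q̇_H/Ẇ = 4530/1150 = 3.939.
In absolute terms T_C = 288.85 K and T_H = 325.55 K, so ΔT = 36.70 K.
COP_Carnot = T_H/ΔT = 325.55/36.70 = 8.871.
η_II = COP_actual/COP_Carnot = 3.939/8.871 = 0.4441.

0.444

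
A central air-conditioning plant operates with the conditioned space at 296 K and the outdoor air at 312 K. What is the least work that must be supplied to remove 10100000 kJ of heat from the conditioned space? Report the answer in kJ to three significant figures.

546000 kJ

The reservoir spacing is ΔT = 312 − 296 = 16.00 K.
The reversible limit is COP_R = T_C/ΔT = 18.50, so W_min = Q_C/COP = Q_C·ΔT/T_C.
W_min = 10100000 × 16.00/296.00 = 545900 kJ.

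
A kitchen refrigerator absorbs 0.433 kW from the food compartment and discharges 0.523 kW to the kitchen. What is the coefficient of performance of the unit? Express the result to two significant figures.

4.8

The first law gives Q̇_H = Q̇_C + Ẇ, so the three rates are Q̇_C = 0.4330, Q̇_H = 0.5230, Ẇ = 0.09000 kW.
COP_R = Q̇_C/Ẇ = 0.4330/0.09000 = 4.811.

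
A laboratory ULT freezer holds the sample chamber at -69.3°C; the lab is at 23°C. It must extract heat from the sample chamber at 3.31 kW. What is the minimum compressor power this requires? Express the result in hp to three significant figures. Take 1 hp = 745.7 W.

In absolute terms T_C = 203.85 K and T_H = 296.15 K, so ΔT = 92.30 K.
COP_Carnot = T_C/ΔT = 203.85/92.30 = 2.209.
Ẇ_min = Q̇/COP_Carnot = 3.310/2.209 = 1.499 kW = 2.010 hp.

2.01 hp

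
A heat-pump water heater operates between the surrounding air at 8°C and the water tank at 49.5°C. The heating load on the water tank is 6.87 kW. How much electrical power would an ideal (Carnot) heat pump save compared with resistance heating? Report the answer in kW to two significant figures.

In absolute terms T_C = 281.15 K and T_H = 322.65 K, so ΔT = 41.50 K.
COP_Carnot = T_H/ΔT = 322.65/41.50 = 7.775.
Resistance heating needs Ẇ_res = Q̇_H = 6.870 kW; the reversible heat pump needs only Ẇ_hp = Q̇_H/COP = 0.8836 kW.
Saving = 6.870 − 0.8836 = 5.986 kW.

6.0 kW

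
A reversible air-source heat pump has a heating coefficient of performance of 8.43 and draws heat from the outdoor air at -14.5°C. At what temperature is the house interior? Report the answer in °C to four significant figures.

COP_HP = T_H/(T_H − T_C) rearranges to T_H = COP·T_C/(COP − 1).
With T_C = 258.65 K, T_H = 8.43 × 258.65/7.430 = 293.46 K.
Converting, 293.46 K = 20.31°C.

20.31 °C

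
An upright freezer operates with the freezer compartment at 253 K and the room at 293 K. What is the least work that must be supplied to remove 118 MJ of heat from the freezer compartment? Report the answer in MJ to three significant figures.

The reservoir spacing is ΔT = 293 − 253 = 40.00 K.
The reversible limit is COP_R = T_C/ΔT = 6.325, so W_min = Q_C/COP = Q_C·ΔT/T_C.
W_min = 118.0 × 40.00/253.00 = 18.66 MJ.

18.7 MJ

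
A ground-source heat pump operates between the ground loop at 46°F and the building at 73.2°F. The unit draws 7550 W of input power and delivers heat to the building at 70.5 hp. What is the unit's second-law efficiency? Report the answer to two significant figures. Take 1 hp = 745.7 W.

0.36

Converting, Q̇_H = 70.50 hp = 52570 W, so COP_actual = Q̇_H/Ẇ = 52570/7550 = 6.963.
In absolute terms T_C = 280.93 K and T_H = 296.04 K, so ΔT = 15.11 K.
COP_Carnot = T_H/ΔT = 296.04/15.11 = 19.59.
η_II = COP_actual/COP_Carnot = 6.963/19.59 = 0.3554.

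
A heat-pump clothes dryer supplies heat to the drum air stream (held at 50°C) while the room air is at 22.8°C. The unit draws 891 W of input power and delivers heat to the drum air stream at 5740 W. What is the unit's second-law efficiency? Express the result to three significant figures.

0.542

COP_actual = Q̇_H/Ẇ = 5740/891.0 = 6.442.
In absolute terms T_C = 295.95 K and T_H = 323.15 K, so ΔT = 27.20 K.
COP_Carnot = T_H/ΔT = 323.15/27.20 = 11.88.
η_II = COP_actual/COP_Carnot = 6.442/11.88 = 0.5422.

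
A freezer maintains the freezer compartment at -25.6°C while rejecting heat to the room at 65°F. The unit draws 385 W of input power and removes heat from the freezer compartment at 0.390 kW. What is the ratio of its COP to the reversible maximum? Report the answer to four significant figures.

0.1798

Converting, Q̇_C = 0.3900 kW = 390.0 W, so COP_actual = Q̇_C/Ẇ = 390.0/385.0 = 1.013.
In absolute terms T_C = 247.55 K and T_H = 291.48 K, so ΔT = 43.93 K.
COP_Carnot = T_C/ΔT = 247.55/43.93 = 5.635.
η_II = COP_actual/COP_Carnot = 1.013/5.635 = 0.1798.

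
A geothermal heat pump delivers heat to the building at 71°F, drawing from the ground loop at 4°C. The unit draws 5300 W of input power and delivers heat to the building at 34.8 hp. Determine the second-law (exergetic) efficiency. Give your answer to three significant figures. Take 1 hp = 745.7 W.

Converting, Q̇_H = 34.80 hp = 25950 W, so COP_actual = Q̇_H/Ẇ = 25950/5300 = 4.896.
In absolute terms T_C = 277.15 K and T_H = 294.82 K, so ΔT = 17.67 K.
COP_Carnot = T_H/ΔT = 294.82/17.67 = 16.69.
η_II = COP_actual/COP_Carnot = 4.896/16.69 = 0.2934.

0.293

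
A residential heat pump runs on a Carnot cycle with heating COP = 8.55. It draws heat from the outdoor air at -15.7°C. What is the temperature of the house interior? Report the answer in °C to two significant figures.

COP_HP = T_H/(T_H − T_C) rearranges to T_H = COP·T_C/(COP − 1).
With T_C = 257.45 K, T_H = 8.55 × 257.45/7.550 = 291.55 K.
Converting, 291.55 K = 18.40°C.

18 °C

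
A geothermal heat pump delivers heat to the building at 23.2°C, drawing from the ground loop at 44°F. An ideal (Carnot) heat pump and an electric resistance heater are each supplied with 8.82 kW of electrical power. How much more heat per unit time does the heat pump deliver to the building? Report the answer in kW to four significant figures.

149.3 kW

In absolute terms T_C = 279.82 K and T_H = 296.35 K, so ΔT = 16.53 K.
COP_Carnot = T_H/ΔT = 296.35/16.53 = 17.92.
The heat pump delivers Q̇_H = COP × Ẇ = 158.1 kW; the resistance heater delivers Ẇ = 8.820 kW.
Extra = (COP − 1)·Ẇ = 149.3 kW.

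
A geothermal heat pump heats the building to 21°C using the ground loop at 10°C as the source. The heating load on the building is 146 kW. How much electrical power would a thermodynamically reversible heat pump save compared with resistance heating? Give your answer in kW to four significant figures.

140.5 kW

In absolute terms T_C = 283.15 K and T_H = 294.15 K, so ΔT = 11.00 K.
COP_Carnot = T_H/ΔT = 294.15/11.00 = 26.74.
Resistance heating needs Ẇ_res = Q̇_H = 146.0 kW; the reversible heat pump needs only Ẇ_hp = Q̇_H/COP = 5.460 kW.
Saving = 146.0 − 5.460 = 140.5 kW.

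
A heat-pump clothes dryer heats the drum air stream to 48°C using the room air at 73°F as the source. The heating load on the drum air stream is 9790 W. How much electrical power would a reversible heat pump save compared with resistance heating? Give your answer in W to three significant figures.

9020 W

In absolute terms T_C = 295.93 K and T_H = 321.15 K, so ΔT = 25.22 K.
COP_Carnot = T_H/ΔT = 321.15/25.22 = 12.73.
Resistance heating needs Ẇ_res = Q̇_H = 9790 W; the reversible heat pump needs only Ẇ_hp = Q̇_H/COP = 768.9 W.
Saving = 9790 − 768.9 = 9021 W.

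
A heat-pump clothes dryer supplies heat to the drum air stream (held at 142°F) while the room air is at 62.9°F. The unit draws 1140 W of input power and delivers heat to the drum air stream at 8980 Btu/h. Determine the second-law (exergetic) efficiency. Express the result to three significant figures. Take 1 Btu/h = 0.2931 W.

0.304

Converting, Q̇_H = 8980 Btu/h = 2632 W, so COP_actual = Q̇_H/Ẇ = 2632/1140 = 2.309.
In absolute terms T_C = 290.32 K and T_H = 334.26 K, so ΔT = 43.94 K.
COP_Carnot = T_H/ΔT = 334.26/43.94 = 7.606.
η_II = COP_actual/COP_Carnot = 2.309/7.606 = 0.3035.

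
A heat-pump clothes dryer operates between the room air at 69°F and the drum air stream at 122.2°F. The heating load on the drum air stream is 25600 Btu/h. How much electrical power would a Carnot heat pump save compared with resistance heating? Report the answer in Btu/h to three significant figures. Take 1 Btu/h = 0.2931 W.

23300 Btu/h

In absolute terms T_C = 293.71 K and T_H = 323.26 K, so ΔT = 29.56 K.
COP_Carnot = T_H/ΔT = 323.26/29.56 = 10.94.
Resistance heating needs Ẇ_res = Q̇_H = 25600 Btu/h; the reversible heat pump needs only Ẇ_hp = Q̇_H/COP = 2341 Btu/h.
Saving = 25600 − 2341 = 23260 Btu/h.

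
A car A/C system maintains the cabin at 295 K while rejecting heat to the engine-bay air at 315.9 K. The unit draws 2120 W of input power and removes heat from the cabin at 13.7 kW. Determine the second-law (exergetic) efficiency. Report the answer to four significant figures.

0.4578

Converting, Q̇_C = 13.70 kW = 13700 W, so COP_actual = Q̇_C/Ẇ = 13700/2120 = 6.462.
The reservoir spacing is ΔT = 315.9 − 295 = 20.90 K.
COP_Carnot = T_C/ΔT = 295.00/20.90 = 14.11.
η_II = COP_actual/COP_Carnot = 6.462/14.11 = 0.4578.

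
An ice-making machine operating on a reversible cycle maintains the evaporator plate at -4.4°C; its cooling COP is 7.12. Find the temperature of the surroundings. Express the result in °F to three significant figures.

92.0 °F

COP_R = T_C/(T_H − T_C) gives T_H − T_C = T_C/COP.
With T_C = 268.75 K, T_H = 268.75 × (1 + 1/7.12) = 306.50 K.
Converting, 306.50 K = 92.02°F.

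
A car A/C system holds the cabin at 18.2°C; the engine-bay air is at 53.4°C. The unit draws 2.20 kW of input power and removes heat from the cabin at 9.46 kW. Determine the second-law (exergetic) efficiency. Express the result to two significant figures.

COP_actual = Q̇_C/Ẇ = 9.460/2.200 = 4.300.
In absolute terms T_C = 291.35 K and T_H = 326.55 K, so ΔT = 35.20 K.
COP_Carnot = T_C/ΔT = 291.35/35.20 = 8.277.
η_II = COP_actual/COP_Carnot = 4.300/8.277 = 0.5195.

0.52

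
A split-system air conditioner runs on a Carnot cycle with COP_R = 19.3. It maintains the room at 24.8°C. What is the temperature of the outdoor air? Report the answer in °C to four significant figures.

COP_R = T_C/(T_H − T_C) gives T_H − T_C = T_C/COP.
With T_C = 297.95 K, T_H = 297.95 × (1 + 1/19.3) = 313.39 K.
Converting, 313.39 K = 40.24°C.

40.24 °C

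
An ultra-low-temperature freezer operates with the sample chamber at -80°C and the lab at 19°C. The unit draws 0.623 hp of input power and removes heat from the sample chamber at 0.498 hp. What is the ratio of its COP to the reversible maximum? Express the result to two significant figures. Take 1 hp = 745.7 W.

COP_actual = Q̇_C/Ẇ = 0.4980/0.6230 = 0.7994.
In absolute terms T_C = 193.15 K and T_H = 292.15 K, so ΔT = 99.00 K.
COP_Carnot = T_C/ΔT = 193.15/99.00 = 1.951.
η_II = COP_actual/COP_Carnot = 0.7994/1.951 = 0.4097.

0.41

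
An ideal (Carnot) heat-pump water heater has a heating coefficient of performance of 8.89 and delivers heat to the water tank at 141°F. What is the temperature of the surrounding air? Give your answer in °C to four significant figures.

23.02 °C

COP_HP = T_H/(T_H − T_C) gives T_H − T_C = T_H/COP.
With T_H = 333.71 K, T_C = 333.71 × (1 − 1/8.89) = 296.17 K.
Converting, 296.17 K = 23.02°C.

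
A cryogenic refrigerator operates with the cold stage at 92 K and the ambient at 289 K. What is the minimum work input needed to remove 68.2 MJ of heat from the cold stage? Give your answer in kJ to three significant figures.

146000 kJ

The reservoir spacing is ΔT = 289 − 92 = 197.0 K.
The reversible limit is COP_R = T_C/ΔT = 0.4670, so W_min = Q_C/COP = Q_C·ΔT/T_C.
W_min = 68.20 × 197.0/92.00 = 146.0 MJ = 146000 kJ.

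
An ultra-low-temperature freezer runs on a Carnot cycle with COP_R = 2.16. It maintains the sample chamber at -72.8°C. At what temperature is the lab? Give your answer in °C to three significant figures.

COP_R = T_C/(T_H − T_C) gives T_H − T_C = T_C/COP.
With T_C = 200.35 K, T_H = 200.35 × (1 + 1/2.16) = 293.10 K.
Converting, 293.10 K = 19.95°C.

20.0 °C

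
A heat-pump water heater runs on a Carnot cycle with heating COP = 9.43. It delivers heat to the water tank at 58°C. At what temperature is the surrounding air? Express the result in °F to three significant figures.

COP_HP = T_H/(T_H − T_C) gives T_H − T_C = T_H/COP.
With T_H = 331.15 K, T_C = 331.15 × (1 − 1/9.43) = 296.03 K.
Converting, 296.03 K = 73.19°F.

73.2 °F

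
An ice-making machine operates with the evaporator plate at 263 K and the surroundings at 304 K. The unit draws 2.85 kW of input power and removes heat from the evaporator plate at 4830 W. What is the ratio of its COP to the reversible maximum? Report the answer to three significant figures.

0.264

Converting, Q̇_C = 4830 W = 4.830 kW, so COP_actual = Q̇_C/Ẇ = 4.830/2.850 = 1.695.
The reservoir spacing is ΔT = 304 − 263 = 41.00 K.
COP_Carnot = T_C/ΔT = 263.00/41.00 = 6.415.
η_II = COP_actual/COP_Carnot = 1.695/6.415 = 0.2642.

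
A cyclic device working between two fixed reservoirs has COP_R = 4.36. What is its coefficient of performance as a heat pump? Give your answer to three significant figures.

The first law on one cycle gives Q_H = Q_C + W, so Q_H/W = Q_C/W + 1.
COP_HP = COP_R + 1 = 4.36 + 1 = 5.36.

5.36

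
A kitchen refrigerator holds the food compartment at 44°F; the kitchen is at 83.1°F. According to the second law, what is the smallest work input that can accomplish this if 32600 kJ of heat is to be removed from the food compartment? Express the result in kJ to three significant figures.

2530 kJ

In absolute terms T_C = 279.82 K and T_H = 301.54 K, so ΔT = 21.72 K.
The reversible limit is COP_R = T_C/ΔT = 12.88, so W_min = Q_C/COP = Q_C·ΔT/T_C.
W_min = 32600 × 21.72/279.82 = 2531 kJ.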